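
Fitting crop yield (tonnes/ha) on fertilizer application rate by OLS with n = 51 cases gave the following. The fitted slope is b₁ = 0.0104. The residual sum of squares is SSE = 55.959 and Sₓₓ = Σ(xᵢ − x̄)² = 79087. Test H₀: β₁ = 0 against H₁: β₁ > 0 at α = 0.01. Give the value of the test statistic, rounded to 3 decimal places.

t = 2.737

MSE = SSE/(n − 2) = 55.959/49 = 1.14202.
SE(b₁) = √(MSE/Sₓₓ) = √(1.14202/79087) = 0.00380001.
t = 0.0104 / 0.00380001 = 2.737.
df = n − 2 = 49.
One-sided p ≈ 0.0043, which is < 0.01, so reject H₀.
There is evidence that the true slope on fertilizer application rate is positive.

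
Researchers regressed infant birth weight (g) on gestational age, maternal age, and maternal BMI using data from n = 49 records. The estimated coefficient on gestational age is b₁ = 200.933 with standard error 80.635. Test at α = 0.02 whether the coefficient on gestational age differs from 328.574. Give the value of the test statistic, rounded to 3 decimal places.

t = -1.583

H₀: β₁ = 328.574 vs H₁: β₁ ≠ 328.574.
t = (b₁ − β₁⁰)/SE = (200.933 − 328.574) / 80.635 = -1.583.
df = n − k − 1 = 49 − 3 − 1 = 45.
Two-sided p ≈ 0.1204, which is ≥ 0.02, so fail to reject H₀.
The data are consistent with a true slope of 328.574 g per unit of gestational age, holding the other predictors fixed.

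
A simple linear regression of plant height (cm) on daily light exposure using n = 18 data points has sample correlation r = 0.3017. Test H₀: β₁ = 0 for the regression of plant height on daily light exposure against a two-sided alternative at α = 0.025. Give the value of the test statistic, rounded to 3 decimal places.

t = 1.266

t = r·√(n − 2)/√(1 − r²) = 0.3017·√16/√0.908977 = 1.266.
df = n − 2 = 16.
Two-sided p ≈ 0.2237, which is ≥ 0.025, so fail to reject H₀.
The data do not give significant evidence of a linear association between daily light exposure and plant height.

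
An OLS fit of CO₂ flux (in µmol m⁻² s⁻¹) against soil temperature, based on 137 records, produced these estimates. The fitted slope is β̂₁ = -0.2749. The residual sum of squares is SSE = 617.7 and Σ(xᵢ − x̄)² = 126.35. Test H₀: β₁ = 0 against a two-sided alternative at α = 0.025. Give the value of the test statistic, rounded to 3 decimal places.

t = -1.445

MSE = SSE/(n − 2) = 617.7/135 = 4.57556.
SE(β̂₁) = √(MSE/Sₓₓ) = √(4.57556/126.35) = 0.190298.
t = -0.2749 / 0.190298 = -1.445.
df = n − 2 = 135.
Two-sided p ≈ 0.1509, which is ≥ 0.025, so fail to reject H₀.
The data do not give significant evidence of an association between soil temperature and CO₂ flux.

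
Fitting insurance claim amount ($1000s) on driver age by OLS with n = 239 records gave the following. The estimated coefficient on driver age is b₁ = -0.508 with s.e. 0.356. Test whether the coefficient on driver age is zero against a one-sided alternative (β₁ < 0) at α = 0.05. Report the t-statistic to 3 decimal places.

H₀: β₁ = 0 vs H₁: β₁ < 0.
t = (b₁ − β₁⁰)/SE = -0.508 / 0.356 = -1.427.
df = n − 2 = 239 − 2 = 237.
One-sided p ≈ 0.0775, which is ≥ 0.05, so fail to reject H₀.
The data do not give significant evidence that the true slope on driver age is negative.

t = -1.427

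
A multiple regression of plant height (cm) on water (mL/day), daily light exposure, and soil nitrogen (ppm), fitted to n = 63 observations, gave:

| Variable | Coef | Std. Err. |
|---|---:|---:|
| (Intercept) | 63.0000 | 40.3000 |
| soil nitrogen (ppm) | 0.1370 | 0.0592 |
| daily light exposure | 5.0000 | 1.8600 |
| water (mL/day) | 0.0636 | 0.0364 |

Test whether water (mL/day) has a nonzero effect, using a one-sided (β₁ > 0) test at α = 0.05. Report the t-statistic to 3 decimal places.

t = 1.747

Read off: b = 0.0636, SE = 0.0364 for water (mL/day).
H₀: β₁ = 0 vs H₁: β₁ > 0.
t = 0.0636 / 0.0364 = 1.747.
df = n − k − 1 = 63 − 3 − 1 = 59.
One-sided p ≈ 0.0429, which is < 0.05, so reject H₀.
There is evidence that the true slope on water (mL/day) is positive, holding the other predictors fixed.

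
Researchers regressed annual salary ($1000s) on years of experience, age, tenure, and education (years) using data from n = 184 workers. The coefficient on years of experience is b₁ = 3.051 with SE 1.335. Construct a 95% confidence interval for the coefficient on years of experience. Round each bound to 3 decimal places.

df = n − k − 1 = 184 − 4 − 1 = 179.
t* = t_{0.025, 179} = 1.973305.
Margin = t* × SE = 1.973305 × 1.335 = 2.63436.
CI: 3.051 ± 2.63436 → (0.417, 5.685).
With 95% confidence, each one-unit increase in years of experience is associated with a change of between 0.417 and 5.685 $1000s in annual salary, holding the other predictors fixed.

(0.417, 5.685)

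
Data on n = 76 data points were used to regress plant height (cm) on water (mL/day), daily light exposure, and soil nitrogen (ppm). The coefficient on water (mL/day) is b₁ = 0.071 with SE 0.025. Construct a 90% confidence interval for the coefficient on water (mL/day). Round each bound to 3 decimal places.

(0.029, 0.113)

df = n − k − 1 = 76 − 3 − 1 = 72.
t* = t_{0.05, 72} = 1.666294.
Margin = t* × SE = 1.666294 × 0.025 = 0.04166.
CI: 0.071 ± 0.04166 → (0.029, 0.113).
With 90% confidence, each one-unit increase in water (mL/day) is associated with a change of between 0.029 and 0.113 cm in plant height, holding the other predictors fixed.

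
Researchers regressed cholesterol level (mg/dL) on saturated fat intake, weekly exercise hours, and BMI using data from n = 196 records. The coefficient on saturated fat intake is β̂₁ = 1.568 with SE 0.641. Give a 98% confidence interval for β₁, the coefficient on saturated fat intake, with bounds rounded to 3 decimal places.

df = n − k − 1 = 196 − 3 − 1 = 192.
t* = t_{0.01, 192} = 2.345926.
Margin = t* × SE = 2.345926 × 0.641 = 1.50374.
CI: 1.568 ± 1.50374 → (0.064, 3.072).
With 98% confidence, each one-unit increase in saturated fat intake is associated with a change of between 0.064 and 3.072 mg/dL in cholesterol level, holding the other predictors fixed.

(0.064, 3.072)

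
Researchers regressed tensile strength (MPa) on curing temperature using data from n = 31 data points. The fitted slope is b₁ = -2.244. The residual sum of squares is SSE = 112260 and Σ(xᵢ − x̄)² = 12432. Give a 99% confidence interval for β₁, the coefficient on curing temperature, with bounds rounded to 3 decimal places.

(-3.782, -0.706)

MSE = SSE/(n − 2) = 112260/29 = 3871.03.
SE(b₁) = √(MSE/Sₓₓ) = √(3871.03/12432) = 0.558011.
df = n − 2 = 29.
t* = t_{0.005, 29} = 2.756386.
Margin = t* × SE = 2.756386 × 0.558011 = 1.53809.
CI: -2.244 ± 1.53809 → (-3.782, -0.706).
With 99% confidence, each one-unit increase in curing temperature is associated with a change of between -3.782 and -0.706 MPa in tensile strength.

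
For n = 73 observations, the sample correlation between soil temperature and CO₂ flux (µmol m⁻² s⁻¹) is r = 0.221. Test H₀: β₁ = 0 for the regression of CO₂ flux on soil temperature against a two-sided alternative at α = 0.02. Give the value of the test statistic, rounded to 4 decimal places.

t = r·√(n − 2)/√(1 − r²) = 0.221·√71/√0.951159 = 1.9094.
df = n − 2 = 71.
Two-sided p ≈ 0.0603, which is ≥ 0.02, so fail to reject H₀.
The data do not give significant evidence of a linear association between soil temperature and CO₂ flux.

t = 1.9094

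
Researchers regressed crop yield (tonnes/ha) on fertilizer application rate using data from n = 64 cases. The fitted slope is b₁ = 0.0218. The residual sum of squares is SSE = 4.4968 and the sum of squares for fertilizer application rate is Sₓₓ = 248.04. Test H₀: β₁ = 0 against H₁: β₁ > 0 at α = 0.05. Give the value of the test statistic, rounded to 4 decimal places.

t = 1.2749

MSE = SSE/(n − 2) = 4.4968/62 = 0.072529.
SE(b₁) = √(MSE/Sₓₓ) = √(0.072529/248.04) = 0.0171.
t = 0.0218 / 0.0171 = 1.2749.
df = n − 2 = 62.
One-sided p ≈ 0.1036, which is ≥ 0.05, so fail to reject H₀.
The data do not give significant evidence that the true slope on fertilizer application rate is positive.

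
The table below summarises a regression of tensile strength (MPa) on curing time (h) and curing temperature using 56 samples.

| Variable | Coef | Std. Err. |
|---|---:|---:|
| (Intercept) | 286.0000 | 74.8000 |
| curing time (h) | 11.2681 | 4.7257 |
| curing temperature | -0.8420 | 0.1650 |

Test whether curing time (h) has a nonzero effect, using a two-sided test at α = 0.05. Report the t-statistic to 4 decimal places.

t = 2.3844

Read off: b = 11.2681, SE = 4.7257 for curing time (h).
H₀: β₁ = 0 vs H₁: β₁ ≠ 0.
t = 11.2681 / 4.7257 = 2.3844.
df = n − k − 1 = 56 − 2 − 1 = 53.
Two-sided p ≈ 0.0207, which is < 0.05, so reject H₀.
There is evidence that curing time (h) is associated with tensile strength, holding the other predictors fixed.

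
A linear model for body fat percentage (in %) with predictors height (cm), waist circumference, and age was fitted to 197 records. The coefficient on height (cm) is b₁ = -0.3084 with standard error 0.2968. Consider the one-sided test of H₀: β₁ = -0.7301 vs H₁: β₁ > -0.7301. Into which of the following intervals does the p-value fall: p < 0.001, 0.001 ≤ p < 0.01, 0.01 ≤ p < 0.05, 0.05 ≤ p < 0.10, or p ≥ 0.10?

0.05 ≤ p < 0.10

t = (-0.3084 − (-0.7301)) / 0.2968 = 1.421.
df = n − k − 1 = 197 − 3 − 1 = 193.
One-sided p = P(T_{193} > t) ≈ 0.0785.
So 0.05 ≤ p < 0.10.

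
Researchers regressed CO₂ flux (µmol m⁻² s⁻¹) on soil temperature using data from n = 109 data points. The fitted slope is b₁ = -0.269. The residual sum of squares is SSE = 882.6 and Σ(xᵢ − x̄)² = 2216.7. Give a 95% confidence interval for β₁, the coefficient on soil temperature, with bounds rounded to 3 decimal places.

MSE = SSE/(n − 2) = 882.6/107 = 8.2486.
SE(b₁) = √(MSE/Sₓₓ) = √(8.2486/2216.7) = 0.061001.
df = n − 2 = 107.
t* = t_{0.025, 107} = 1.982383.
Margin = t* × SE = 1.982383 × 0.061001 = 0.12093.
CI: -0.269 ± 0.12093 → (-0.390, -0.148).
With 95% confidence, each one-unit increase in soil temperature is associated with a change of between -0.390 and -0.148 µmol m⁻² s⁻¹ in CO₂ flux.

(-0.390, -0.148)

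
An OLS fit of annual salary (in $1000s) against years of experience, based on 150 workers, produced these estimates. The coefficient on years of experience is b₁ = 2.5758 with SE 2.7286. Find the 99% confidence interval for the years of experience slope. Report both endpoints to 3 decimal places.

(-4.544, 9.696)

df = n − 2 = 150 − 2 = 148.
t* = t_{0.005, 148} = 2.609456.
Margin = t* × SE = 2.609456 × 2.7286 = 7.12016.
CI: 2.5758 ± 7.12016 → (-4.544, 9.696).
With 99% confidence, each one-unit increase in years of experience is associated with a change of between -4.544 and 9.696 $1000s in annual salary.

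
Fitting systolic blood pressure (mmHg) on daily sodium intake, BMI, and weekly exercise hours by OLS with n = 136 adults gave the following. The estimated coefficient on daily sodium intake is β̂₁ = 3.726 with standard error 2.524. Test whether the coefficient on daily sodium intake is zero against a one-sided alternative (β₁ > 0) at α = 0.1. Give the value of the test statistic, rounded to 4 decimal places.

H₀: β₁ = 0 vs H₁: β₁ > 0.
t = (β̂₁ − β₁⁰)/SE = 3.726 / 2.524 = 1.4762.
df = n − k − 1 = 136 − 3 − 1 = 132.
One-sided p ≈ 0.0711, which is < 0.1, so reject H₀.
There is evidence that the true slope on daily sodium intake is positive, holding the other predictors fixed.

t = 1.4762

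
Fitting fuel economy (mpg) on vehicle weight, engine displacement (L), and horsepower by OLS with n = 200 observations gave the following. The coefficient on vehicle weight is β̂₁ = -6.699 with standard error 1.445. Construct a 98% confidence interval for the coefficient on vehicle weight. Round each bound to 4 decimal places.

df = n − k − 1 = 200 − 3 − 1 = 196.
t* = t_{0.01, 196} = 2.345524.
Margin = t* × SE = 2.345524 × 1.445 = 3.389282.
CI: -6.699 ± 3.389282 → (-10.0883, -3.3097).
With 98% confidence, each one-unit increase in vehicle weight is associated with a change of between -10.0883 and -3.3097 mpg in fuel economy, holding the other predictors fixed.

(-10.0883, -3.3097)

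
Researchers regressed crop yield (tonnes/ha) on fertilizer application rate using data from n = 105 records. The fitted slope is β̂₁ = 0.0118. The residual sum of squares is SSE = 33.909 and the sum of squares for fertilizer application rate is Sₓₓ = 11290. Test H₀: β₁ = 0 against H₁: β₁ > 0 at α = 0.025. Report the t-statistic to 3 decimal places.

MSE = SSE/(n − 2) = 33.909/103 = 0.329214.
SE(β̂₁) = √(MSE/Sₓₓ) = √(0.329214/11290) = 0.00539998.
t = 0.0118 / 0.00539998 = 2.185.
df = n − 2 = 103.
One-sided p ≈ 0.0156, which is < 0.025, so reject H₀.
There is evidence that the true slope on fertilizer application rate is positive.

t = 2.185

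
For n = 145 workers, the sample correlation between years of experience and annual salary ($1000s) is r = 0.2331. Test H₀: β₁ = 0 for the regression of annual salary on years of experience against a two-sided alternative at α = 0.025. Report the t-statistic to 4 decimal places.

t = 2.8664

t = r·√(n − 2)/√(1 − r²) = 0.2331·√143/√0.945664 = 2.8664.
df = n − 2 = 143.
Two-sided p ≈ 0.0048, which is < 0.025, so reject H₀.
There is evidence of a linear association between years of experience and annual salary.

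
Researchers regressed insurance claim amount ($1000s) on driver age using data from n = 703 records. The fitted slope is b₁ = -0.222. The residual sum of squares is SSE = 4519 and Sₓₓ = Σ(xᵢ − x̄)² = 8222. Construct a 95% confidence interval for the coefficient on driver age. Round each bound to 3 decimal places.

MSE = SSE/(n − 2) = 4519/701 = 6.4465.
SE(b₁) = √(MSE/Sₓₓ) = √(6.4465/8222) = 0.028001.
df = n − 2 = 701.
t* = t_{0.025, 701} = 1.963354.
Margin = t* × SE = 1.963354 × 0.028001 = 0.05498.
CI: -0.222 ± 0.05498 → (-0.277, -0.167).
With 95% confidence, each one-unit increase in driver age is associated with a change of between -0.277 and -0.167 $1000s in insurance claim amount.

(-0.277, -0.167)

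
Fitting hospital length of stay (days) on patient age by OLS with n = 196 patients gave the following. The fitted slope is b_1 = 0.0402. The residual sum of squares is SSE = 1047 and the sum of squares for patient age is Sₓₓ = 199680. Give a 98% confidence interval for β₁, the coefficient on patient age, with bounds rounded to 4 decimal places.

(0.0280, 0.0524)

MSE = SSE/(n − 2) = 1047/194 = 5.39691.
SE(b_1) = √(MSE/Sₓₓ) = √(5.39691/199680) = 0.00519882.
df = n − 2 = 194.
t* = t_{0.01, 194} = 2.345723.
Margin = t* × SE = 2.345723 × 0.00519882 = 0.012195.
CI: 0.0402 ± 0.012195 → (0.0280, 0.0524).
With 98% confidence, each one-unit increase in patient age is associated with a change of between 0.0280 and 0.0524 days in hospital length of stay.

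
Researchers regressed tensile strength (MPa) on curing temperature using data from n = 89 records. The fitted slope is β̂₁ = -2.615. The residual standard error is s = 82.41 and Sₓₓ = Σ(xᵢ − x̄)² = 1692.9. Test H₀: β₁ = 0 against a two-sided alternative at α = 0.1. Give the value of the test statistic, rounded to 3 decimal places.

SE(β̂₁) = s/√Sₓₓ = 82.41/√1692.9 = 2.00292.
t = -2.615 / 2.00292 = -1.306.
df = n − 2 = 87.
Two-sided p ≈ 0.1951, which is ≥ 0.1, so fail to reject H₀.
The data do not give significant evidence of an association between curing temperature and tensile strength.

t = -1.306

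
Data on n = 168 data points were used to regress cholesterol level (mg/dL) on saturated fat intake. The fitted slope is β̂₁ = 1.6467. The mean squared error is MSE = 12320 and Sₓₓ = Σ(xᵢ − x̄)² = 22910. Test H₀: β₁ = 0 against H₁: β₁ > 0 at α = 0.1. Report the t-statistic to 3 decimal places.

t = 2.246

SE(β̂₁) = √(MSE/Sₓₓ) = √(12320/22910) = 0.733319.
t = 1.6467 / 0.733319 = 2.246.
df = n − 2 = 166.
One-sided p ≈ 0.0130, which is < 0.1, so reject H₀.
There is evidence that the true slope on saturated fat intake is positive.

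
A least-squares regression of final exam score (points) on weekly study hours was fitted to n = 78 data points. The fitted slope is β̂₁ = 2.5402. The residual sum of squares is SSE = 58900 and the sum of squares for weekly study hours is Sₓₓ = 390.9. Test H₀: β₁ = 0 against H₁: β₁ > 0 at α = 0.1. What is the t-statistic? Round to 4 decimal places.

MSE = SSE/(n − 2) = 58900/76 = 775.
SE(β̂₁) = √(MSE/Sₓₓ) = √(775/390.9) = 1.40805.
t = 2.5402 / 1.40805 = 1.8041.
df = n − 2 = 76.
One-sided p ≈ 0.0376, which is < 0.1, so reject H₀.
There is evidence that the true slope on weekly study hours is positive.

t = 1.8041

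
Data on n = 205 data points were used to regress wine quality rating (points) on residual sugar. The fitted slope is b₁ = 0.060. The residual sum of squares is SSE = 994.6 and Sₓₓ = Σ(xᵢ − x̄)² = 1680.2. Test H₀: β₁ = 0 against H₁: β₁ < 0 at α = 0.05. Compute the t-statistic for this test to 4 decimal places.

MSE = SSE/(n − 2) = 994.6/203 = 4.89951.
SE(b₁) = √(MSE/Sₓₓ) = √(4.89951/1680.2) = 0.0540002.
t = 0.060 / 0.0540002 = 1.1111.
df = n − 2 = 203.
One-sided p ≈ 0.8661, which is ≥ 0.05, so fail to reject H₀.
The data do not give significant evidence that the true slope on residual sugar is negative.

t = 1.1111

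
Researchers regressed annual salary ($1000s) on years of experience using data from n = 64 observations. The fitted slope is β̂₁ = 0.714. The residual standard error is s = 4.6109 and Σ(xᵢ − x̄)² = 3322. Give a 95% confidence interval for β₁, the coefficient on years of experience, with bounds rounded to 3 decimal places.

SE(β̂₁) = s/√Sₓₓ = 4.6109/√3322 = 0.0799992.
df = n − 2 = 62.
t* = t_{0.025, 62} = 1.998972.
Margin = t* × SE = 1.998972 × 0.0799992 = 0.15992.
CI: 0.714 ± 0.15992 → (0.554, 0.874).
With 95% confidence, each one-unit increase in years of experience is associated with a change of between 0.554 and 0.874 $1000s in annual salary.

(0.554, 0.874)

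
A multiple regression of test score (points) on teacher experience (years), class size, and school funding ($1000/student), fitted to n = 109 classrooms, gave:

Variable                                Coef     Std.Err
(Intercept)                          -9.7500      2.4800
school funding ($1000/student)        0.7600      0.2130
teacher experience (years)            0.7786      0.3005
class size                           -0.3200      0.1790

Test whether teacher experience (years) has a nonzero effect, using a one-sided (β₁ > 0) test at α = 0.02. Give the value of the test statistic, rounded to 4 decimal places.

t = 2.5910

Read off: b = 0.7786, SE = 0.3005 for teacher experience (years).
H₀: β₁ = 0 vs H₁: β₁ > 0.
t = 0.7786 / 0.3005 = 2.5910.
df = n − k − 1 = 109 − 3 − 1 = 105.
One-sided p ≈ 0.0055, which is < 0.02, so reject H₀.
There is evidence that the true slope on teacher experience (years) is positive, holding the other predictors fixed.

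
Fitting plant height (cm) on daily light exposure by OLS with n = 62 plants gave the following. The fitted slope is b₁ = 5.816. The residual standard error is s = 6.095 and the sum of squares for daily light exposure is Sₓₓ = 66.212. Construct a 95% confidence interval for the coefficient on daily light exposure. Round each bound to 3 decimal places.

SE(b₁) = s/√Sₓₓ = 6.095/√66.212 = 0.749041.
df = n − 2 = 60.
t* = t_{0.025, 60} = 2.000298.
Margin = t* × SE = 2.000298 × 0.749041 = 1.49830.
CI: 5.816 ± 1.49830 → (4.318, 7.314).
With 95% confidence, each one-unit increase in daily light exposure is associated with a change of between 4.318 and 7.314 cm in plant height.

(4.318, 7.314)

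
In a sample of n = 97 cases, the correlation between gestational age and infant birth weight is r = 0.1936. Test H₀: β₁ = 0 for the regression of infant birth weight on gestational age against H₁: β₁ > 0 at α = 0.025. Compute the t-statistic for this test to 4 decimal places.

t = r·√(n − 2)/√(1 − r²) = 0.1936·√95/√0.962519 = 1.9234.
df = n − 2 = 95.
One-sided p ≈ 0.0287, which is ≥ 0.025, so fail to reject H₀.
The data do not give significant evidence of a linear association between gestational age and infant birth weight.

t = 1.9234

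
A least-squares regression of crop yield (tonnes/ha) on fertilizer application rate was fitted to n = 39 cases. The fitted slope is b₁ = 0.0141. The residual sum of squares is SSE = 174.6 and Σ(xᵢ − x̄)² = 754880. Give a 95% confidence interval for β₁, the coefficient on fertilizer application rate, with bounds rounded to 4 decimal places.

MSE = SSE/(n − 2) = 174.6/37 = 4.71892.
SE(b₁) = √(MSE/Sₓₓ) = √(4.71892/754880) = 0.00250024.
df = n − 2 = 37.
t* = t_{0.025, 37} = 2.026192.
Margin = t* × SE = 2.026192 × 0.00250024 = 0.005066.
CI: 0.0141 ± 0.005066 → (0.0090, 0.0192).
With 95% confidence, each one-unit increase in fertilizer application rate is associated with a change of between 0.0090 and 0.0192 tonnes/ha in crop yield.

(0.0090, 0.0192)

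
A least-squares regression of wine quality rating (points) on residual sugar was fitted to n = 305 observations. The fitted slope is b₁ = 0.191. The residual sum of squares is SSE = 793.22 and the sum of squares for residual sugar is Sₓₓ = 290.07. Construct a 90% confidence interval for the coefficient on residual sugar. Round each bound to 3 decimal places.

MSE = SSE/(n − 2) = 793.22/303 = 2.61789.
SE(b₁) = √(MSE/Sₓₓ) = √(2.61789/290.07) = 0.0950001.
df = n − 2 = 303.
t* = t_{0.05, 303} = 1.649898.
Margin = t* × SE = 1.649898 × 0.0950001 = 0.15674.
CI: 0.191 ± 0.15674 → (0.034, 0.348).
With 90% confidence, each one-unit increase in residual sugar is associated with a change of between 0.034 and 0.348 points in wine quality rating.

(0.034, 0.348)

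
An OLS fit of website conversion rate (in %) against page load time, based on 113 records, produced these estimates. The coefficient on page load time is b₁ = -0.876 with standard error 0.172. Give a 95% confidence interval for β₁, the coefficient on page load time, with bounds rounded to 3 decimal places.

(-1.217, -0.535)

df = n − 2 = 113 − 2 = 111.
t* = t_{0.025, 111} = 1.981567.
Margin = t* × SE = 1.981567 × 0.172 = 0.34083.
CI: -0.876 ± 0.34083 → (-1.217, -0.535).
With 95% confidence, each one-unit increase in page load time is associated with a change of between -1.217 and -0.535 % in website conversion rate.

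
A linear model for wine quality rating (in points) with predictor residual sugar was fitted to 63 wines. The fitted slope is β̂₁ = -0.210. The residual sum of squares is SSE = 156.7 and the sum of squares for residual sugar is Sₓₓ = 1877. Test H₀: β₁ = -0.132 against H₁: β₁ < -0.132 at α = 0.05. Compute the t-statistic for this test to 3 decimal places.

MSE = SSE/(n − 2) = 156.7/61 = 2.56885.
SE(β̂₁) = √(MSE/Sₓₓ) = √(2.56885/1877) = 0.0369945.
t = (-0.210 − (-0.132)) / 0.0369945 = -2.108.
df = n − 2 = 61.
One-sided p ≈ 0.0196, which is < 0.05, so reject H₀.
There is evidence that the true slope on residual sugar is below -0.132 points per unit.

t = -2.108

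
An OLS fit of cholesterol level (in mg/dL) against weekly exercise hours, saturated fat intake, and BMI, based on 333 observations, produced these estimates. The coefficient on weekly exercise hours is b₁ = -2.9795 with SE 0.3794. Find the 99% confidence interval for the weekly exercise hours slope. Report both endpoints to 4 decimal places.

(-3.9625, -1.9965)

df = n − k − 1 = 333 − 3 − 1 = 329.
t* = t_{0.005, 329} = 2.590855.
Margin = t* × SE = 2.590855 × 0.3794 = 0.982970.
CI: -2.9795 ± 0.982970 → (-3.9625, -1.9965).
With 99% confidence, each one-unit increase in weekly exercise hours is associated with a change of between -3.9625 and -1.9965 mg/dL in cholesterol level, holding the other predictors fixed.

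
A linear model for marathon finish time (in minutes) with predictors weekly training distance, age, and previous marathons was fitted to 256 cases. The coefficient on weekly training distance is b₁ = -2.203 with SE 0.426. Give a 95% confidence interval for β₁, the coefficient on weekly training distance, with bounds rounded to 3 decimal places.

df = n − k − 1 = 256 − 3 − 1 = 252.
t* = t_{0.025, 252} = 1.969422.
Margin = t* × SE = 1.969422 × 0.426 = 0.83897.
CI: -2.203 ± 0.83897 → (-3.042, -1.364).
With 95% confidence, each one-unit increase in weekly training distance is associated with a change of between -3.042 and -1.364 minutes in marathon finish time, holding the other predictors fixed.

(-3.042, -1.364)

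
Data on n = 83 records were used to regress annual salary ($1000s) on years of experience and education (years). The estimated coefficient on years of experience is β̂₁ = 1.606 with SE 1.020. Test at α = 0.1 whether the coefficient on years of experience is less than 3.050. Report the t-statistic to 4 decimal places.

H₀: β₁ = 3.050 vs H₁: β₁ < 3.050.
t = (β̂₁ − β₁⁰)/SE = (1.606 − 3.050) / 1.020 = -1.4157.
df = n − k − 1 = 83 − 2 − 1 = 80.
One-sided p ≈ 0.0804, which is < 0.1, so reject H₀.
There is evidence that the true slope on years of experience is below 3.050 $1000s per unit, holding the other predictors fixed.

t = -1.4157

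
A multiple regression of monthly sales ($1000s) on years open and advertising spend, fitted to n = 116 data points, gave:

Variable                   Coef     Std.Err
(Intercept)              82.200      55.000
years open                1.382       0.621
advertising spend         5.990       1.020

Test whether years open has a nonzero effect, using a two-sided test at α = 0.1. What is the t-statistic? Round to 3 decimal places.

Read off: b = 1.382, SE = 0.621 for years open.
H₀: β₁ = 0 vs H₁: β₁ ≠ 0.
t = 1.382 / 0.621 = 2.225.
df = n − k − 1 = 116 − 2 − 1 = 113.
Two-sided p ≈ 0.0280, which is < 0.1, so reject H₀.
There is evidence that years open is associated with monthly sales, holding the other predictors fixed.

t = 2.225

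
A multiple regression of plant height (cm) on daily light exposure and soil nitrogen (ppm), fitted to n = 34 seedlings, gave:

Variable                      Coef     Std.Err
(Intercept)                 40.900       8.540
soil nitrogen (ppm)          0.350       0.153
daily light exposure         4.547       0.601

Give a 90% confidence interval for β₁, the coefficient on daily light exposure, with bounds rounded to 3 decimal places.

Read off: b = 4.547, SE = 0.601 for daily light exposure.
df = n − k − 1 = 34 − 2 − 1 = 31.
t* = t_{0.05, 31} = 1.695519.
Margin = t* × SE = 1.695519 × 0.601 = 1.01901.
CI: 4.547 ± 1.01901 → (3.528, 5.566).

(3.528, 5.566)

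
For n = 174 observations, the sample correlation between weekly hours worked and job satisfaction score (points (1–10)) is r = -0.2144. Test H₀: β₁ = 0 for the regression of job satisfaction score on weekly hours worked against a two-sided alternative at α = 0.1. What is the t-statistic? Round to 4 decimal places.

t = -2.8788

t = r·√(n − 2)/√(1 − r²) = -0.2144·√172/√0.954033 = -2.8788.
df = n − 2 = 172.
Two-sided p ≈ 0.0045, which is < 0.1, so reject H₀.
There is evidence of a linear association between weekly hours worked and job satisfaction score.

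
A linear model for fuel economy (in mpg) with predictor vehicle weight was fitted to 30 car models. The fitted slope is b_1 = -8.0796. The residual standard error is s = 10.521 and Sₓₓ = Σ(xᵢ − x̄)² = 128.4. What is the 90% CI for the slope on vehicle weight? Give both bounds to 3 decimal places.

(-9.659, -6.500)

SE(b_1) = s/√Sₓₓ = 10.521/√128.4 = 0.928484.
df = n − 2 = 28.
t* = t_{0.05, 28} = 1.701131.
Margin = t* × SE = 1.701131 × 0.928484 = 1.57947.
CI: -8.0796 ± 1.57947 → (-9.659, -6.500).
With 90% confidence, each one-unit increase in vehicle weight is associated with a change of between -9.659 and -6.500 mpg in fuel economy.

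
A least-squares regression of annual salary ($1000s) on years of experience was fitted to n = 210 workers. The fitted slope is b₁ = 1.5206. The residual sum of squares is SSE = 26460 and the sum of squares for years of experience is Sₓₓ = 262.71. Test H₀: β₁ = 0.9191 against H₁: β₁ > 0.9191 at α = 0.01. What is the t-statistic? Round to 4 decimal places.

MSE = SSE/(n − 2) = 26460/208 = 127.212.
SE(b₁) = √(MSE/Sₓₓ) = √(127.212/262.71) = 0.695865.
t = (1.5206 − 0.9191) / 0.695865 = 0.8644.
df = n − 2 = 208.
One-sided p ≈ 0.1942, which is ≥ 0.01, so fail to reject H₀.
The data do not give significant evidence that the true slope on years of experience exceeds 0.9191 $1000s per unit.

t = 0.8644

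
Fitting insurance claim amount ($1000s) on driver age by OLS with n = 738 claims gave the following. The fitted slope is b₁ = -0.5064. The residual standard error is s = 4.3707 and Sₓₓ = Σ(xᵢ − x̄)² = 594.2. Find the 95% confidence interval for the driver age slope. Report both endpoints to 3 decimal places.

(-0.858, -0.154)

SE(b₁) = s/√Sₓₓ = 4.3707/√594.2 = 0.179302.
df = n − 2 = 736.
t* = t_{0.025, 736} = 1.963192.
Margin = t* × SE = 1.963192 × 0.179302 = 0.35200.
CI: -0.5064 ± 0.35200 → (-0.858, -0.154).
With 95% confidence, each one-unit increase in driver age is associated with a change of between -0.858 and -0.154 $1000s in insurance claim amount.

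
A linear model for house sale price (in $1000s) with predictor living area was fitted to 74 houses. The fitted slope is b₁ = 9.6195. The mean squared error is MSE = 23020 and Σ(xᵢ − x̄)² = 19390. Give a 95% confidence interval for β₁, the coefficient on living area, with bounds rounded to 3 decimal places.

(7.447, 11.792)

SE(b₁) = √(MSE/Sₓₓ) = √(23020/19390) = 1.08959.
df = n − 2 = 72.
t* = t_{0.025, 72} = 1.993464.
Margin = t* × SE = 1.993464 × 1.08959 = 2.17206.
CI: 9.6195 ± 2.17206 → (7.447, 11.792).
With 95% confidence, each one-unit increase in living area is associated with a change of between 7.447 and 11.792 $1000s in house sale price.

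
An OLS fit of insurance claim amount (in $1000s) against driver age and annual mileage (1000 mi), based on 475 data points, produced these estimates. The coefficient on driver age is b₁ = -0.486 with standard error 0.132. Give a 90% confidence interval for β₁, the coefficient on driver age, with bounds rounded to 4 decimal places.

df = n − k − 1 = 475 − 2 − 1 = 472.
t* = t_{0.05, 472} = 1.648088.
Margin = t* × SE = 1.648088 × 0.132 = 0.217548.
CI: -0.486 ± 0.217548 → (-0.7035, -0.2685).
With 90% confidence, each one-unit increase in driver age is associated with a change of between -0.7035 and -0.2685 $1000s in insurance claim amount, holding the other predictors fixed.

(-0.7035, -0.2685)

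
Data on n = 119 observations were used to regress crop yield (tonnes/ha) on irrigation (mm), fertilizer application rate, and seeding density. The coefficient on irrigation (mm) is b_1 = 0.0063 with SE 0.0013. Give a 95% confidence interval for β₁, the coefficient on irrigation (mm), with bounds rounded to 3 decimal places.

(0.004, 0.009)

df = n − k − 1 = 119 − 3 − 1 = 115.
t* = t_{0.025, 115} = 1.980808.
Margin = t* × SE = 1.980808 × 0.0013 = 0.00258.
CI: 0.0063 ± 0.00258 → (0.004, 0.009).
With 95% confidence, each one-unit increase in irrigation (mm) is associated with a change of between 0.004 and 0.009 tonnes/ha in crop yield, holding the other predictors fixed.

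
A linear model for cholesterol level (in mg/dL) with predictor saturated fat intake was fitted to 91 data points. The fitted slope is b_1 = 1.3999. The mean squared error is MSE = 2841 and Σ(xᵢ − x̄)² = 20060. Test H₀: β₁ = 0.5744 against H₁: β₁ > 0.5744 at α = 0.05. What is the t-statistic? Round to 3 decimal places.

t = 2.194

SE(b_1) = √(MSE/Sₓₓ) = √(2841/20060) = 0.376331.
t = (1.3999 − 0.5744) / 0.376331 = 2.194.
df = n − 2 = 89.
One-sided p ≈ 0.0154, which is < 0.05, so reject H₀.
There is evidence that the true slope on saturated fat intake exceeds 0.5744 mg/dL per unit.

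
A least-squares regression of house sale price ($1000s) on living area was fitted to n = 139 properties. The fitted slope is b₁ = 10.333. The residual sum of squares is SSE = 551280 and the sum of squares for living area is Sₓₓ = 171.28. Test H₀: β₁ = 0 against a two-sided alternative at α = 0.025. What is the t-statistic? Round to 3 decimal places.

t = 2.132

MSE = SSE/(n − 2) = 551280/137 = 4023.94.
SE(b₁) = √(MSE/Sₓₓ) = √(4023.94/171.28) = 4.84699.
t = 10.333 / 4.84699 = 2.132.
df = n − 2 = 137.
Two-sided p ≈ 0.0348, which is ≥ 0.025, so fail to reject H₀.
The data do not give significant evidence of an association between living area and house sale price.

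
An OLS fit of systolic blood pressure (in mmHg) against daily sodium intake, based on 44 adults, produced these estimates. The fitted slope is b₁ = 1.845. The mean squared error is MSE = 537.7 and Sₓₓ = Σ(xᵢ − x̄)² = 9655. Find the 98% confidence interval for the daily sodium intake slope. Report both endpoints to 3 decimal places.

(1.274, 2.416)

SE(b₁) = √(MSE/Sₓₓ) = √(537.7/9655) = 0.23599.
df = n − 2 = 42.
t* = t_{0.01, 42} = 2.41847.
Margin = t* × SE = 2.41847 × 0.23599 = 0.57074.
CI: 1.845 ± 0.57074 → (1.274, 2.416).
With 98% confidence, each one-unit increase in daily sodium intake is associated with a change of between 1.274 and 2.416 mmHg in systolic blood pressure.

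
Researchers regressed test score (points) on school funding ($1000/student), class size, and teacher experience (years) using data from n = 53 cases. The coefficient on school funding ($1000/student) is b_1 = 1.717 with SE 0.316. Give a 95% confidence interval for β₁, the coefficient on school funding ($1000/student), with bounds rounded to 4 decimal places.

(1.0820, 2.3520)

df = n − k − 1 = 53 − 3 − 1 = 49.
t* = t_{0.025, 49} = 2.009575.
Margin = t* × SE = 2.009575 × 0.316 = 0.635026.
CI: 1.717 ± 0.635026 → (1.0820, 2.3520).
With 95% confidence, each one-unit increase in school funding ($1000/student) is associated with a change of between 1.0820 and 2.3520 points in test score, holding the other predictors fixed.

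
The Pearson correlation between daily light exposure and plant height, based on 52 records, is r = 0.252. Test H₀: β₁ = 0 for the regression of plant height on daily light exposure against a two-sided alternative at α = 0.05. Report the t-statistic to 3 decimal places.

t = 1.841

t = r·√(n − 2)/√(1 − r²) = 0.252·√50/√0.936496 = 1.841.
df = n − 2 = 50.
Two-sided p ≈ 0.0715, which is ≥ 0.05, so fail to reject H₀.
The data do not give significant evidence of a linear association between daily light exposure and plant height.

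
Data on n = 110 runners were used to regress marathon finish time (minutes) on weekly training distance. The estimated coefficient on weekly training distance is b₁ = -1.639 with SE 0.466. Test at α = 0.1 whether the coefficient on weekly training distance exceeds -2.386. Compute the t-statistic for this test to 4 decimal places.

t = 1.6030

H₀: β₁ = -2.386 vs H₁: β₁ > -2.386.
t = (b₁ − β₁⁰)/SE = (-1.639 − (-2.386)) / 0.466 = 1.6030.
df = n − 2 = 110 − 2 = 108.
One-sided p ≈ 0.0559, which is < 0.1, so reject H₀.
There is evidence that the true slope on weekly training distance exceeds -2.386 minutes per unit.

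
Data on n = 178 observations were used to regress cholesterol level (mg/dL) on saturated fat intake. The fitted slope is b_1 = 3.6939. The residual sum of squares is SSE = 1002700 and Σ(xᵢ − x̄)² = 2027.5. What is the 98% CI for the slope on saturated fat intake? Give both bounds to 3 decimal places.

(-0.242, 7.629)

MSE = SSE/(n − 2) = 1002700/176 = 5697.16.
SE(b_1) = √(MSE/Sₓₓ) = √(5697.16/2027.5) = 1.67629.
df = n − 2 = 176.
t* = t_{0.01, 176} = 2.347722.
Margin = t* × SE = 2.347722 × 1.67629 = 3.93546.
CI: 3.6939 ± 3.93546 → (-0.242, 7.629).
With 98% confidence, each one-unit increase in saturated fat intake is associated with a change of between -0.242 and 7.629 mg/dL in cholesterol level.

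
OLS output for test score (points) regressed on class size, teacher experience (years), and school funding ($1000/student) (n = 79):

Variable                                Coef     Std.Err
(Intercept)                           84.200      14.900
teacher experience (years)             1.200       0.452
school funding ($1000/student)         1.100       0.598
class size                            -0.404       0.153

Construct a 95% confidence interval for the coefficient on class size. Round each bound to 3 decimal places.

(-0.709, -0.099)

Read off: b = -0.404, SE = 0.153 for class size.
df = n − k − 1 = 79 − 3 − 1 = 75.
t* = t_{0.025, 75} = 1.992102.
Margin = t* × SE = 1.992102 × 0.153 = 0.30479.
CI: -0.404 ± 0.30479 → (-0.709, -0.099).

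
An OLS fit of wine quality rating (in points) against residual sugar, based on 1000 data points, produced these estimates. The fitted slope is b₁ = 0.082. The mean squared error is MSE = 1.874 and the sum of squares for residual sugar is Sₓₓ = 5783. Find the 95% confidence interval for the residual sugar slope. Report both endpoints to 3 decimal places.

(0.047, 0.117)

SE(b₁) = √(MSE/Sₓₓ) = √(1.874/5783) = 0.0180015.
df = n − 2 = 998.
t* = t_{0.025, 998} = 1.962344.
Margin = t* × SE = 1.962344 × 0.0180015 = 0.03533.
CI: 0.082 ± 0.03533 → (0.047, 0.117).
With 95% confidence, each one-unit increase in residual sugar is associated with a change of between 0.047 and 0.117 points in wine quality rating.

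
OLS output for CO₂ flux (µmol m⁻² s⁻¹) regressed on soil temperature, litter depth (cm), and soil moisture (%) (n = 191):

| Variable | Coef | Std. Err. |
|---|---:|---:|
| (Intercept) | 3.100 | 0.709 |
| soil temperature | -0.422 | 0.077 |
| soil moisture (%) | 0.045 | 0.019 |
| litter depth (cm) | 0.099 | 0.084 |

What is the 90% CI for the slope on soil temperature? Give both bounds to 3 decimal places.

(-0.549, -0.295)

Read off: b = -0.422, SE = 0.077 for soil temperature.
df = n − k − 1 = 191 − 3 − 1 = 187.
t* = t_{0.05, 187} = 1.653043.
Margin = t* × SE = 1.653043 × 0.077 = 0.12728.
CI: -0.422 ± 0.12728 → (-0.549, -0.295).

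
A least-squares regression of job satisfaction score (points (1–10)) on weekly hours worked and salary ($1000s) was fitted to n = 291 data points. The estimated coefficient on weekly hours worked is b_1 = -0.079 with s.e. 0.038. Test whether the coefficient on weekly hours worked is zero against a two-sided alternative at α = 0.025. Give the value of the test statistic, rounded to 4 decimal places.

H₀: β₁ = 0 vs H₁: β₁ ≠ 0.
t = (b_1 − β₁⁰)/SE = -0.079 / 0.038 = -2.0789.
df = n − k − 1 = 291 − 2 − 1 = 288.
Two-sided p ≈ 0.0385, which is ≥ 0.025, so fail to reject H₀.
The data do not give significant evidence of an association between weekly hours worked and job satisfaction score, after adjusting for the other predictors.

t = -2.0789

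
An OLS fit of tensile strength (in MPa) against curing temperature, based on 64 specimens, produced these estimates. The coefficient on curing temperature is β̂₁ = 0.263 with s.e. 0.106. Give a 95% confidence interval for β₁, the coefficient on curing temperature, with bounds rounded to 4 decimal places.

df = n − 2 = 64 − 2 = 62.
t* = t_{0.025, 62} = 1.998972.
Margin = t* × SE = 1.998972 × 0.106 = 0.211891.
CI: 0.263 ± 0.211891 → (0.0511, 0.4749).
With 95% confidence, each one-unit increase in curing temperature is associated with a change of between 0.0511 and 0.4749 MPa in tensile strength.

(0.0511, 0.4749)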